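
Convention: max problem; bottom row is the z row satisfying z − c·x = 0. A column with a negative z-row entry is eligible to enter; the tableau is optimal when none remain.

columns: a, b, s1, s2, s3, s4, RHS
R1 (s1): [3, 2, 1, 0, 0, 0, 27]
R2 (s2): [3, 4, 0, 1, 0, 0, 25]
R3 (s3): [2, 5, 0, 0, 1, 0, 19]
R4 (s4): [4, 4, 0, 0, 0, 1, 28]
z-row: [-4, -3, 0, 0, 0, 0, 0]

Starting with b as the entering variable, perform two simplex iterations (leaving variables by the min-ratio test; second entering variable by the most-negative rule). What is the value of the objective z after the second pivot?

Ratio test on column b — row 1: 27/2 = 27/2; row 2: 25/4 = 25/4; row 3: 19/5 = 19/5; row 4: 28/4 = 7. Minimum is 19/5 at row 3 (s3 leaves); pivot element 5.
Pivot on row 3; the z-row RHS becomes 0 − (-3)·(19/5) = 57/5.
Next entering variable (most negative z-row entry -14/5): a.
Ratio test on column a — row 1: (97/5)/(11/5) = 97/11; row 2: (49/5)/(7/5) = 7; row 3: (19/5)/(2/5) = 19/2; row 4: (64/5)/(12/5) = 16/3. Minimum is 16/3 at row 4 (s4 leaves); pivot element 12/5.
After the second pivot the z-row RHS is 57/5 − (-14/5)·(16/3) = 79/3.

79/3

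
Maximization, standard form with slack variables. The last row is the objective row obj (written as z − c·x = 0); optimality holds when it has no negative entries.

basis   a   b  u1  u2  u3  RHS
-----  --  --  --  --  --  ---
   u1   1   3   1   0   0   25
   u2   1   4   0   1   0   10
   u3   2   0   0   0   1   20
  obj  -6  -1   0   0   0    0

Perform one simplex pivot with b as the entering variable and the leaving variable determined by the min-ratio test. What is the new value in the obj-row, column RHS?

Ratio test on column b — row 1: 25/3 = 25/3; row 2: 10/4 = 5/2; row 3: entry 0 ≤ 0. Minimum is 5/2 at row 2 (u2 leaves); pivot element 4.
Divide row 2 by 4; eliminate column b from the other rows.
obj-row update in column RHS: 0 − (-1)·(5/2) = 5/2.

5/2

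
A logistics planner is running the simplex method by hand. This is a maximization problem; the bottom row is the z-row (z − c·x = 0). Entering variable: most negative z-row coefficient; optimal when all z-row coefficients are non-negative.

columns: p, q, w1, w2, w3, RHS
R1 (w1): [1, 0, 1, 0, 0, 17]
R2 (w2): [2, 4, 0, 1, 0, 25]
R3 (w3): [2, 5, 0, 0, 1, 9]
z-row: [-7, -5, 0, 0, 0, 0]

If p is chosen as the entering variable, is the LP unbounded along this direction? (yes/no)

no

Column p has positive entries in row(s) 1, 2, 3, so the ratio test bounds it — not unbounded.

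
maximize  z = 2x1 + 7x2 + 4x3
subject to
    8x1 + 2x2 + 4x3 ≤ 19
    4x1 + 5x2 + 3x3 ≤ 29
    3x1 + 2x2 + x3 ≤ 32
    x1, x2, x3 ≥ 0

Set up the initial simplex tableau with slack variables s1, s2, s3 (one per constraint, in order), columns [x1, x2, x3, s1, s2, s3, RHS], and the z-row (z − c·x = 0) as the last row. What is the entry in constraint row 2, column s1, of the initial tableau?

Slack s1 belongs to constraint 1; its column is the unit vector e_1, so the entry in row 2 is 0.

0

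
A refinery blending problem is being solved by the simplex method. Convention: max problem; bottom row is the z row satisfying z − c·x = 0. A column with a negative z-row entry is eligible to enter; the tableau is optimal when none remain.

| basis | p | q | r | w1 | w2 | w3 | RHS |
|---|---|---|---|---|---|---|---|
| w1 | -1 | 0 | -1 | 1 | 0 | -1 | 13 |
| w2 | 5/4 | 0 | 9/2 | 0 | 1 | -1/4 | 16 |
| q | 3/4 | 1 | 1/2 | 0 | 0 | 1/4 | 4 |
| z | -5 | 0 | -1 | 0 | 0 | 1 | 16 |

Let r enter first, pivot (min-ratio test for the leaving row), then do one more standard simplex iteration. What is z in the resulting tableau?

Ratio test on column r — row 1: entry -1 ≤ 0; row 2: 16/(9/2) = 32/9; row 3: 4/(1/2) = 8. Minimum is 32/9 at row 2 (w2 leaves); pivot element 9/2.
Pivot on row 2; the z-row RHS becomes 16 − (-1)·(32/9) = 176/9.
Next entering variable (most negative z-row entry -85/18): p.
Ratio test on column p — row 1: entry -13/18 ≤ 0; row 2: (32/9)/(5/18) = 64/5; row 3: (20/9)/(11/18) = 40/11. Minimum is 40/11 at row 3 (q leaves); pivot element 11/18.
After the second pivot the z-row RHS is 176/9 − (-85/18)·(40/11) = 404/11.

404/11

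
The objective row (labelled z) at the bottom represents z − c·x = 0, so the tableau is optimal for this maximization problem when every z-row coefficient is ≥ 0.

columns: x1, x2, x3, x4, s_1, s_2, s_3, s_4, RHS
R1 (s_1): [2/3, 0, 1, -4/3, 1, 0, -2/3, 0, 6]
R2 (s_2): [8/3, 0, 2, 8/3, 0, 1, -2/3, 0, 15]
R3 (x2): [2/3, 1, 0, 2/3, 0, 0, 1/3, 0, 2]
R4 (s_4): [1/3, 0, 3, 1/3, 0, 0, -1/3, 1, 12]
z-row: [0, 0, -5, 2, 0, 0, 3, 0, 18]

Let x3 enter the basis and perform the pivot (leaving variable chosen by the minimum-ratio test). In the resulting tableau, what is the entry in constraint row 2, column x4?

22/9

Ratio test on column x3 — row 1: 6/1 = 6; row 2: 15/2 = 15/2; row 3: entry 0 ≤ 0; row 4: 12/3 = 4. Minimum is 4 at row 4 (s_4 leaves); pivot element 3.
Divide row 4 by 3; eliminate column x3 from the other rows.
Row 2 update in column x4: 8/3 − 2·(1/9) = 22/9.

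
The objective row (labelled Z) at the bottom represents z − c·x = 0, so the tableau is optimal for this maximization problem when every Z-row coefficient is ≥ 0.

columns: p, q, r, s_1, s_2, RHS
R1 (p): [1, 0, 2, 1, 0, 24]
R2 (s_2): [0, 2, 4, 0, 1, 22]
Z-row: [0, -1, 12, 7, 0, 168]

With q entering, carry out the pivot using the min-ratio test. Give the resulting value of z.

179

Ratio test on column q — row 1: entry 0 ≤ 0; row 2: 22/2 = 11. Minimum is 11 at row 2 (s_2 leaves); pivot element 2.
Pivot on row 2; the Z-row RHS becomes 168 − (-1)·11 = 179.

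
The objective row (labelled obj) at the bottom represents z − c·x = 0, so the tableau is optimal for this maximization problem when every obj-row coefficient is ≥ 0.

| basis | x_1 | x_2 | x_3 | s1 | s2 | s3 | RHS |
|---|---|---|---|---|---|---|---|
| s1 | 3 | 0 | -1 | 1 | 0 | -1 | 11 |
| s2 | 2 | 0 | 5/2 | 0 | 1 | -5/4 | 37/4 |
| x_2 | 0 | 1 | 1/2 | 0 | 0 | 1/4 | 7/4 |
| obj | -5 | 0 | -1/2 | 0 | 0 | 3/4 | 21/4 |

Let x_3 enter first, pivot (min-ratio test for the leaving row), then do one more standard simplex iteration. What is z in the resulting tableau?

Ratio test on column x_3 — row 1: entry -1 ≤ 0; row 2: (37/4)/(5/2) = 37/10; row 3: (7/4)/(1/2) = 7/2. Minimum is 7/2 at row 3 (x_2 leaves); pivot element 1/2.
Pivot on row 3; the obj-row RHS becomes 21/4 − (-1/2)·(7/2) = 7.
Next entering variable (most negative obj-row entry -5): x_1.
Ratio test on column x_1 — row 1: (29/2)/3 = 29/6; row 2: (1/2)/2 = 1/4; row 3: entry 0 ≤ 0. Minimum is 1/4 at row 2 (s2 leaves); pivot element 2.
After the second pivot the obj-row RHS is 7 − (-5)·(1/4) = 33/4.

33/4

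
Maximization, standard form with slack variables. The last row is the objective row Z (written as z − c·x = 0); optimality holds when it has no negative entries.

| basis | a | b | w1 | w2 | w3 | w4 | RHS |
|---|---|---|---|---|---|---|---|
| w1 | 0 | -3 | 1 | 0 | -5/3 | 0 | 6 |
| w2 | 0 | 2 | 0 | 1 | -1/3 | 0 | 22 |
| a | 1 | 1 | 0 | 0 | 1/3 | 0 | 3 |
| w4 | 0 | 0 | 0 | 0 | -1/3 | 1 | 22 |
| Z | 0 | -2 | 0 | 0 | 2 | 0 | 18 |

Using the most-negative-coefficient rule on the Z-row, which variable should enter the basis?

b

Negative Z-row entries: b: -2.
The most negative is -2 in column b, so b enters.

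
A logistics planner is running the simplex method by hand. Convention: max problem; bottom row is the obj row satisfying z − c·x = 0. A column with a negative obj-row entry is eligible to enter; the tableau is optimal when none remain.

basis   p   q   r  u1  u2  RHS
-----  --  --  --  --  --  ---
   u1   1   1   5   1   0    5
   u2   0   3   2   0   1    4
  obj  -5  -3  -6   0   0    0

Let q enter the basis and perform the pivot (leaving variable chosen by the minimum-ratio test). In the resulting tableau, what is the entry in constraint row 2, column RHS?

4/3

Ratio test on column q — row 1: 5/1 = 5; row 2: 4/3 = 4/3. Minimum is 4/3 at row 2 (u2 leaves); pivot element 3.
Divide row 2 by 3; eliminate column q from the other rows.
In the new row 2, the RHS entry is the old entry divided by the pivot: 4/3 = 4/3.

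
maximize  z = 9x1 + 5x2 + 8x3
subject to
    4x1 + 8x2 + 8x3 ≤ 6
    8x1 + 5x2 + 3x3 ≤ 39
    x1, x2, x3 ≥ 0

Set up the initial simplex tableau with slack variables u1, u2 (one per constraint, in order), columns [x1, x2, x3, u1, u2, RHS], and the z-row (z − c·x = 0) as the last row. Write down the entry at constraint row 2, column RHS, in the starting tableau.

The RHS of constraint 2 is b_2 = 39.

39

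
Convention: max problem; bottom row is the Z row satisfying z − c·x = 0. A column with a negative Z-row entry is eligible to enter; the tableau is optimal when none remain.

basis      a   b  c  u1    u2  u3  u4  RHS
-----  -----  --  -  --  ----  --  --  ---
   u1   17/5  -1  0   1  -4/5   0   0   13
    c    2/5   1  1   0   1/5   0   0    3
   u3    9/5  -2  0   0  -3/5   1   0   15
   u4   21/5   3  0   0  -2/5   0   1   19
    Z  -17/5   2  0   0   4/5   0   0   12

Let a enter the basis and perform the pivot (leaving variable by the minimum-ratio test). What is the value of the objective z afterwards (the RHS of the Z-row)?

25

Ratio test on column a — row 1: 13/(17/5) = 65/17; row 2: 3/(2/5) = 15/2; row 3: 15/(9/5) = 25/3; row 4: 19/(21/5) = 95/21. Minimum is 65/17 at row 1 (u1 leaves); pivot element 17/5.
Pivot on row 1; the Z-row RHS becomes 12 − (-17/5)·(65/17) = 25.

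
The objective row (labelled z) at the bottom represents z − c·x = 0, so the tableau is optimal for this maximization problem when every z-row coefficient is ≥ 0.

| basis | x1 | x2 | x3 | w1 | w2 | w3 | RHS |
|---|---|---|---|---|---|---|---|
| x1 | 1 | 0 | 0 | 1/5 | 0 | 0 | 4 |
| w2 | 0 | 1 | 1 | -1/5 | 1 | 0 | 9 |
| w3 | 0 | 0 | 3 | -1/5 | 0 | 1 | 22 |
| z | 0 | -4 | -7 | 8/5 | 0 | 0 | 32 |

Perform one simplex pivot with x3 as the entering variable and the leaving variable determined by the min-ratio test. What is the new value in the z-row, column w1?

Ratio test on column x3 — row 1: entry 0 ≤ 0; row 2: 9/1 = 9; row 3: 22/3 = 22/3. Minimum is 22/3 at row 3 (w3 leaves); pivot element 3.
Divide row 3 by 3; eliminate column x3 from the other rows.
z-row update in column w1: 8/5 − (-7)·(-1/15) = 17/15.

17/15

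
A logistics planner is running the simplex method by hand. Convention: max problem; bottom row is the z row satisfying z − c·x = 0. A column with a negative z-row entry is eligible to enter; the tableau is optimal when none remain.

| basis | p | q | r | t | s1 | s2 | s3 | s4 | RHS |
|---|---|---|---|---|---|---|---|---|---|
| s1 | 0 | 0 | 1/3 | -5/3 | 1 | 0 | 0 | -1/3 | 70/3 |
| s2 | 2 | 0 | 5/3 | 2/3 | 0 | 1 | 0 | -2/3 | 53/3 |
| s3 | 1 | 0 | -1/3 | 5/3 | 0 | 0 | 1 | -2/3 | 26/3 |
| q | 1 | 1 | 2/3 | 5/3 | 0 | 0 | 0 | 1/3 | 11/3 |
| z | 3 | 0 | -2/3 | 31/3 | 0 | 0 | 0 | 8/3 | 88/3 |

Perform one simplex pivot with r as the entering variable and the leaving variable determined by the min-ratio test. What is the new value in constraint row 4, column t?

Ratio test on column r — row 1: (70/3)/(1/3) = 70; row 2: (53/3)/(5/3) = 53/5; row 3: entry -1/3 ≤ 0; row 4: (11/3)/(2/3) = 11/2. Minimum is 11/2 at row 4 (q leaves); pivot element 2/3.
Divide row 4 by 2/3; eliminate column r from the other rows.
In the new row 4, the t entry is the old entry divided by the pivot: (5/3)/(2/3) = 5/2.

5/2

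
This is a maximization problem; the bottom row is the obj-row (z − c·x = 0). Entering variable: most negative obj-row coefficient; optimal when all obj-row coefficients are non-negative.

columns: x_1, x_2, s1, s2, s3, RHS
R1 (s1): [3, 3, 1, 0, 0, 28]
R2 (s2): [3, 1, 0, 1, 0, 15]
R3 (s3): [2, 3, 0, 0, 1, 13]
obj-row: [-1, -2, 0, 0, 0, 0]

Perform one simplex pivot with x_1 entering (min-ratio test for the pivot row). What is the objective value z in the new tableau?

5

Ratio test on column x_1 — row 1: 28/3 = 28/3; row 2: 15/3 = 5; row 3: 13/2 = 13/2. Minimum is 5 at row 2 (s2 leaves); pivot element 3.
Pivot on row 2; the obj-row RHS becomes 0 − (-1)·5 = 5.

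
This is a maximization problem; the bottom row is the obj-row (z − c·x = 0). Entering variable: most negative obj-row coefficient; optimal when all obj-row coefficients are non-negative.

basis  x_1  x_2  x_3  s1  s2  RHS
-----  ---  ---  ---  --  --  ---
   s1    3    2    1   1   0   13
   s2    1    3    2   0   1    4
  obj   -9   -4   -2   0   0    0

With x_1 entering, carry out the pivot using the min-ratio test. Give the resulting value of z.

36

Ratio test on column x_1 — row 1: 13/3 = 13/3; row 2: 4/1 = 4. Minimum is 4 at row 2 (s2 leaves); pivot element 1.
Pivot on row 2; the obj-row RHS becomes 0 − (-9)·4 = 36.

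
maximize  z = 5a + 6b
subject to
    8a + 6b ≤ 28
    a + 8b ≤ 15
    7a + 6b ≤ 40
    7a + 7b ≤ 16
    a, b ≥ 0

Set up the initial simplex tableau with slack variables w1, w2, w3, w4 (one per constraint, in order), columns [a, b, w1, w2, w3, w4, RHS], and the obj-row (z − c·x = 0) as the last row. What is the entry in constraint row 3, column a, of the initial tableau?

7

Constraint 3 has coefficient 7 on a.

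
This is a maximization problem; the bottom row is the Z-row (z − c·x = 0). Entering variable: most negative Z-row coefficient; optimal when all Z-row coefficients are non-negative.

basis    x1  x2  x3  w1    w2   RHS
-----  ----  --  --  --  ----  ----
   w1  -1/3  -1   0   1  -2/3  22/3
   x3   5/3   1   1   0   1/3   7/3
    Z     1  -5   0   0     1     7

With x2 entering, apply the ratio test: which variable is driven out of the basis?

Column x2 entries and ratios — w1: -1 ≤ 0, skip; x3: (7/3)/1 = 7/3.
Smallest ratio is 7/3 in the row of x3, so x3 leaves.

x3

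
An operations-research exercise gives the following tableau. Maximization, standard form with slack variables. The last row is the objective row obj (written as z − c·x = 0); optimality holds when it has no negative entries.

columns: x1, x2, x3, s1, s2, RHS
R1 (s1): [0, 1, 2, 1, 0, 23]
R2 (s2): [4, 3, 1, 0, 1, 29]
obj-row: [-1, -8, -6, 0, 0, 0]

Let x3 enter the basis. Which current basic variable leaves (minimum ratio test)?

Column x3 entries and ratios — s1: 23/2 = 23/2; s2: 29/1 = 29.
Smallest ratio is 23/2 in the row of s1, so s1 leaves.

s1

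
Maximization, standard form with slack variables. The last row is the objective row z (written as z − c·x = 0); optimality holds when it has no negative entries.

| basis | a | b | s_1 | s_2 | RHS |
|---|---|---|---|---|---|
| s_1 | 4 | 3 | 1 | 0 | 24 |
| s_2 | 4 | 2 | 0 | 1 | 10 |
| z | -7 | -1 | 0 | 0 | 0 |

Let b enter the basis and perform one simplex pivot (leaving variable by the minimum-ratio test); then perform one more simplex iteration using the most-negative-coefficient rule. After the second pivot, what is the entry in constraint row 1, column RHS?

Ratio test on column b — row 1: 24/3 = 8; row 2: 10/2 = 5. Minimum is 5 at row 2 (s_2 leaves); pivot element 2.
Divide row 2 by 2; eliminate column b from the other rows.
Second iteration: most negative z-row entry is -5 in column a, so a enters.
Ratio test on column a — row 1: entry -2 ≤ 0; row 2: 5/2 = 5/2. Minimum is 5/2 at row 2 (b leaves); pivot element 2.
Divide row 2 by 2; eliminate column a from the other rows.
After both pivots, the entry at constraint row 1, column RHS is 14.

14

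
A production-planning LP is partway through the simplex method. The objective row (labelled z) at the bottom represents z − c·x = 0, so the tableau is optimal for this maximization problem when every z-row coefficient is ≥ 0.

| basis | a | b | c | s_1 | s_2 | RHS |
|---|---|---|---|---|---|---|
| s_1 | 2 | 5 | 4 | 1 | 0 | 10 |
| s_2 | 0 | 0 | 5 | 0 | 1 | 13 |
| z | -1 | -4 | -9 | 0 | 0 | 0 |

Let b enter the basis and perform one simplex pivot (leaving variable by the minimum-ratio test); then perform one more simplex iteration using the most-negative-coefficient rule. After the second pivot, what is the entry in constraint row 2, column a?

Ratio test on column b — row 1: 10/5 = 2; row 2: entry 0 ≤ 0. Minimum is 2 at row 1 (s_1 leaves); pivot element 5.
Divide row 1 by 5; eliminate column b from the other rows.
Second iteration: most negative z-row entry is -29/5 in column c, so c enters.
Ratio test on column c — row 1: 2/(4/5) = 5/2; row 2: 13/5 = 13/5. Minimum is 5/2 at row 1 (b leaves); pivot element 4/5.
Divide row 1 by 4/5; eliminate column c from the other rows.
After both pivots, the entry at constraint row 2, column a is -5/2.

-5/2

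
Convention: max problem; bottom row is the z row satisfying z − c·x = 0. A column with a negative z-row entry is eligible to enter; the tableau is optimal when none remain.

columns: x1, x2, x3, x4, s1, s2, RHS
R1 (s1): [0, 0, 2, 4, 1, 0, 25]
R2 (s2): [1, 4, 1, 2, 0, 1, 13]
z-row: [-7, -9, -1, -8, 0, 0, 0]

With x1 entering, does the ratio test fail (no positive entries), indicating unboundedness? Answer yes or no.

no

Column x1 has positive entries in row(s) 2, so the ratio test bounds it — not unbounded.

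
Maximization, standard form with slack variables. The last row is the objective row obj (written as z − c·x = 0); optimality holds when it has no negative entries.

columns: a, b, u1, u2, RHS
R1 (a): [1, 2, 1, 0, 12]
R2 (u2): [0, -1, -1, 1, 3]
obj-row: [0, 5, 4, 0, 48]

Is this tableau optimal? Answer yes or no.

yes

Every obj-row coefficient is ≥ 0, so the tableau is optimal.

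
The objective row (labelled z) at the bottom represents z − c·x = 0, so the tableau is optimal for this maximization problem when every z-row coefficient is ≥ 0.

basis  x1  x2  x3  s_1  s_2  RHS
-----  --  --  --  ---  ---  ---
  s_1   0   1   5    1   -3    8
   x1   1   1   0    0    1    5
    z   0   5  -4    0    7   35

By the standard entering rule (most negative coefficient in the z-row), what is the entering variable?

Negative z-row entries: x3: -4.
The most negative is -4 in column x3, so x3 enters.

x3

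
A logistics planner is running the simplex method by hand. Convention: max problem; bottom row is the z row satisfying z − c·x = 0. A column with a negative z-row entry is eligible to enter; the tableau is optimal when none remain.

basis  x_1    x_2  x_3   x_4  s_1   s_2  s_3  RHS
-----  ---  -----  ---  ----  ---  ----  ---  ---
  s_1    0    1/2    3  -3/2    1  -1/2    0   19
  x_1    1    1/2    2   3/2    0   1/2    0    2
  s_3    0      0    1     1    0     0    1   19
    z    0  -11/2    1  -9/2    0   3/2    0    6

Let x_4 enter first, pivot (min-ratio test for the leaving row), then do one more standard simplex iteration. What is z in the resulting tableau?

Ratio test on column x_4 — row 1: entry -3/2 ≤ 0; row 2: 2/(3/2) = 4/3; row 3: 19/1 = 19. Minimum is 4/3 at row 2 (x_1 leaves); pivot element 3/2.
Pivot on row 2; the z-row RHS becomes 6 − (-9/2)·(4/3) = 12.
Next entering variable (most negative z-row entry -4): x_2.
Ratio test on column x_2 — row 1: 21/1 = 21; row 2: (4/3)/(1/3) = 4; row 3: entry -1/3 ≤ 0. Minimum is 4 at row 2 (x_4 leaves); pivot element 1/3.
After the second pivot the z-row RHS is 12 − (-4)·4 = 28.

28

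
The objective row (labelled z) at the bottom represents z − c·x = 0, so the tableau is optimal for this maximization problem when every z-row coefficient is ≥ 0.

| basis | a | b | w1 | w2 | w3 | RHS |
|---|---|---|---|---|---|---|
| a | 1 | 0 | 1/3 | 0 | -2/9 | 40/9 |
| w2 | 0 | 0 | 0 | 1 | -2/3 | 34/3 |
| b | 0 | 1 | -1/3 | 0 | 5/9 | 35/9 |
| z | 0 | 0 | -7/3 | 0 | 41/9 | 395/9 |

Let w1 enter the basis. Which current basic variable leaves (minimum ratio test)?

a

Column w1 entries and ratios — a: (40/9)/(1/3) = 40/3; w2: 0 ≤ 0, skip; b: -1/3 ≤ 0, skip.
Smallest ratio is 40/3 in the row of a, so a leaves.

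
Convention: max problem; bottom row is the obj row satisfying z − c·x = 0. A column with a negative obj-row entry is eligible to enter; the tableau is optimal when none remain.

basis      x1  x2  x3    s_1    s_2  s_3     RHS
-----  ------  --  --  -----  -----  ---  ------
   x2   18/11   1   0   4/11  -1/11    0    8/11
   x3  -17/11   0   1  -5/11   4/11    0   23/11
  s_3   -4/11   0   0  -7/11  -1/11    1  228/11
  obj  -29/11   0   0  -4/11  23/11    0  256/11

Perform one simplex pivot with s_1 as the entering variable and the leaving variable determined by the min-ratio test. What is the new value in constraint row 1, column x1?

9/2

Ratio test on column s_1 — row 1: (8/11)/(4/11) = 2; row 2: entry -5/11 ≤ 0; row 3: entry -7/11 ≤ 0. Minimum is 2 at row 1 (x2 leaves); pivot element 4/11.
Divide row 1 by 4/11; eliminate column s_1 from the other rows.
In the new row 1, the x1 entry is the old entry divided by the pivot: (18/11)/(4/11) = 9/2.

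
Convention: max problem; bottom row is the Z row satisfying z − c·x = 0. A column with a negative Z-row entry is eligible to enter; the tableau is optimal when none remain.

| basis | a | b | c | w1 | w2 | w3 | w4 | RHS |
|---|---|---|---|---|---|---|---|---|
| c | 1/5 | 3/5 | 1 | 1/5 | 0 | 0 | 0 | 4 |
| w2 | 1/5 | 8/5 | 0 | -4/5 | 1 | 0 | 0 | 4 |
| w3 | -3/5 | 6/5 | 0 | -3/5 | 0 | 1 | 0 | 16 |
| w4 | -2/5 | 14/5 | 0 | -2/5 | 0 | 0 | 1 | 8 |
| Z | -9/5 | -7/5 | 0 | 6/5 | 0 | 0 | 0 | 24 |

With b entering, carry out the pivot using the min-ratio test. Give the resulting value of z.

Ratio test on column b — row 1: 4/(3/5) = 20/3; row 2: 4/(8/5) = 5/2; row 3: 16/(6/5) = 40/3; row 4: 8/(14/5) = 20/7. Minimum is 5/2 at row 2 (w2 leaves); pivot element 8/5.
Pivot on row 2; the Z-row RHS becomes 24 − (-7/5)·(5/2) = 55/2.

55/2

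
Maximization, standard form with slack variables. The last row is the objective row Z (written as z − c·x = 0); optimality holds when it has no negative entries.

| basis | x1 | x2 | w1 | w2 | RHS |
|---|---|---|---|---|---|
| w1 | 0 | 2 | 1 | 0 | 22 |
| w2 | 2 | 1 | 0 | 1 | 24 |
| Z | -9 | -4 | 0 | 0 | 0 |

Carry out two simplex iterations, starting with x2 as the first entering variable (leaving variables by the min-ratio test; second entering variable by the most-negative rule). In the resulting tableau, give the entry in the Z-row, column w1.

Ratio test on column x2 — row 1: 22/2 = 11; row 2: 24/1 = 24. Minimum is 11 at row 1 (w1 leaves); pivot element 2.
Divide row 1 by 2; eliminate column x2 from the other rows.
Second iteration: most negative Z-row entry is -9 in column x1, so x1 enters.
Ratio test on column x1 — row 1: entry 0 ≤ 0; row 2: 13/2 = 13/2. Minimum is 13/2 at row 2 (w2 leaves); pivot element 2.
Divide row 2 by 2; eliminate column x1 from the other rows.
After both pivots, the entry at the Z-row, column w1 is -1/4.

-1/4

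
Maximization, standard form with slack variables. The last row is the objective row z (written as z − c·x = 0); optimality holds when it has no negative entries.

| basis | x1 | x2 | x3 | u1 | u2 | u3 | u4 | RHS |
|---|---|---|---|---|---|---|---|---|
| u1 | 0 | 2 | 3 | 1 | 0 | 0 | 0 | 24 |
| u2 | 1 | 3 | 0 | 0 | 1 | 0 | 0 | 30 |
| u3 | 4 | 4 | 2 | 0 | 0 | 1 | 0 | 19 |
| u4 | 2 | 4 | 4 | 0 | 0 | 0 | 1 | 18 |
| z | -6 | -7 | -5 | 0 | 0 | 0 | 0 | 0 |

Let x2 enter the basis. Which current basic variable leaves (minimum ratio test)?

u4

Column x2 entries and ratios — u1: 24/2 = 12; u2: 30/3 = 10; u3: 19/4 = 19/4; u4: 18/4 = 9/2.
Smallest ratio is 9/2 in the row of u4, so u4 leaves.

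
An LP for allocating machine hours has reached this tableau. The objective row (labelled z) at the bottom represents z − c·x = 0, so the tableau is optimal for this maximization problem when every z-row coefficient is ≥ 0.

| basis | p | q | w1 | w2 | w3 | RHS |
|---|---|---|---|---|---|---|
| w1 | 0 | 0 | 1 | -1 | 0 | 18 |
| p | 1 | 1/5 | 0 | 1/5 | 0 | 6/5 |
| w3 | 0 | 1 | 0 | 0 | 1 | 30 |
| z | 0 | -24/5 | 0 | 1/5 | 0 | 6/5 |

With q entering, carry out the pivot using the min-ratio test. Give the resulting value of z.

30

Ratio test on column q — row 1: entry 0 ≤ 0; row 2: (6/5)/(1/5) = 6; row 3: 30/1 = 30. Minimum is 6 at row 2 (p leaves); pivot element 1/5.
Pivot on row 2; the z-row RHS becomes 6/5 − (-24/5)·6 = 30.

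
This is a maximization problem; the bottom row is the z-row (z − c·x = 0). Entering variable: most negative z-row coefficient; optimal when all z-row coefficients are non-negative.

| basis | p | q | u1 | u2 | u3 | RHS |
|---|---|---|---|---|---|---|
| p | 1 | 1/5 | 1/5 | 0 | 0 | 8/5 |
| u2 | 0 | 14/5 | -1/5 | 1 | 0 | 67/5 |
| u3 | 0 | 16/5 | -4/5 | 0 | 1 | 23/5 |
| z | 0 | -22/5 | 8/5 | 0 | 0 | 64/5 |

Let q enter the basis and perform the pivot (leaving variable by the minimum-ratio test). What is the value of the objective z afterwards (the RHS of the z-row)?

153/8

Ratio test on column q — row 1: (8/5)/(1/5) = 8; row 2: (67/5)/(14/5) = 67/14; row 3: (23/5)/(16/5) = 23/16. Minimum is 23/16 at row 3 (u3 leaves); pivot element 16/5.
Pivot on row 3; the z-row RHS becomes 64/5 − (-22/5)·(23/16) = 153/8.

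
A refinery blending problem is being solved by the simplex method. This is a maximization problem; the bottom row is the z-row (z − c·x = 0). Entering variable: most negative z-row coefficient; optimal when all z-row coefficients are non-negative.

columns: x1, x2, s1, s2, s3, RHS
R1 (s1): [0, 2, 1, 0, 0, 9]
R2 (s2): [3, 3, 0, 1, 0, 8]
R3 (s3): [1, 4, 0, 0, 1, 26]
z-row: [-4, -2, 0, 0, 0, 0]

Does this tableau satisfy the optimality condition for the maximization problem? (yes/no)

no

The z-row has a negative entry -4 in column x1, so it is not optimal.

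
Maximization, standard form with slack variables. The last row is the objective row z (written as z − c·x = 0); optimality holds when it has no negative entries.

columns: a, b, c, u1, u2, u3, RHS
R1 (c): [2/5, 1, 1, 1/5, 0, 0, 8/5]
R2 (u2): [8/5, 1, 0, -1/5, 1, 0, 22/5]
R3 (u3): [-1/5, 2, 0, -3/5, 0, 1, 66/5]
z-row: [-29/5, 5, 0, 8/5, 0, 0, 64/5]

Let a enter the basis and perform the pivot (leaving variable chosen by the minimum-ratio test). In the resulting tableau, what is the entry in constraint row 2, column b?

Ratio test on column a — row 1: (8/5)/(2/5) = 4; row 2: (22/5)/(8/5) = 11/4; row 3: entry -1/5 ≤ 0. Minimum is 11/4 at row 2 (u2 leaves); pivot element 8/5.
Divide row 2 by 8/5; eliminate column a from the other rows.
In the new row 2, the b entry is the old entry divided by the pivot: 1/(8/5) = 5/8.

5/8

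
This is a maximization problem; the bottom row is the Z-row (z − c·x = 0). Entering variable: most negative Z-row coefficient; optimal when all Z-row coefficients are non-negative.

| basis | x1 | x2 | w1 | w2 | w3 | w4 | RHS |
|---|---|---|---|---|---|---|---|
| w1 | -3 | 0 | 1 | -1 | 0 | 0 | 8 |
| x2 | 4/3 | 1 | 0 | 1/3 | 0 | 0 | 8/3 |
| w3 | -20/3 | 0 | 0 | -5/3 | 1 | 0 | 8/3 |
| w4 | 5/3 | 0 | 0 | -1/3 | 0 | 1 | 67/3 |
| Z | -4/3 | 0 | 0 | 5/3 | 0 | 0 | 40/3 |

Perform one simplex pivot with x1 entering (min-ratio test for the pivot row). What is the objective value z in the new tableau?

Ratio test on column x1 — row 1: entry -3 ≤ 0; row 2: (8/3)/(4/3) = 2; row 3: entry -20/3 ≤ 0; row 4: (67/3)/(5/3) = 67/5. Minimum is 2 at row 2 (x2 leaves); pivot element 4/3.
Pivot on row 2; the Z-row RHS becomes 40/3 − (-4/3)·2 = 16.

16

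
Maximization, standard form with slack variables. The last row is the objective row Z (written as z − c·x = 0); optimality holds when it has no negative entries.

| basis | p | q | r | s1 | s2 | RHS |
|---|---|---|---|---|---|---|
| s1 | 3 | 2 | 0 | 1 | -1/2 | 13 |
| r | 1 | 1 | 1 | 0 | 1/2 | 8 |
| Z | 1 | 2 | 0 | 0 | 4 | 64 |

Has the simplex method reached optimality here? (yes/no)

Every Z-row coefficient is ≥ 0, so the tableau is optimal.

yes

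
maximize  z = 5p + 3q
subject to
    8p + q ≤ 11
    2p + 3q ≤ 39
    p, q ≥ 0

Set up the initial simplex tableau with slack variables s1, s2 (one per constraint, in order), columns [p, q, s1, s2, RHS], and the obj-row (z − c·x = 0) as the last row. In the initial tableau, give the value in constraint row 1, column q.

Constraint 1 has coefficient 1 on q.

1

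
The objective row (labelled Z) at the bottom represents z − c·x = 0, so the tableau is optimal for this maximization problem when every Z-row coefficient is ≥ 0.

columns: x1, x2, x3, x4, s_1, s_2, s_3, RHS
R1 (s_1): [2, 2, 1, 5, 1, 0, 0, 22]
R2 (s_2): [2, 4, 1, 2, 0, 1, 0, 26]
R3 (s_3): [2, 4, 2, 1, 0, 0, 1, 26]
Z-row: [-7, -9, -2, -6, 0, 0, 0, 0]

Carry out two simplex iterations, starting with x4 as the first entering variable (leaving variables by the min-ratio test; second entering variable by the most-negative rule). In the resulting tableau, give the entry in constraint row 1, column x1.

1/4

Ratio test on column x4 — row 1: 22/5 = 22/5; row 2: 26/2 = 13; row 3: 26/1 = 26. Minimum is 22/5 at row 1 (s_1 leaves); pivot element 5.
Divide row 1 by 5; eliminate column x4 from the other rows.
Second iteration: most negative Z-row entry is -33/5 in column x2, so x2 enters.
Ratio test on column x2 — row 1: (22/5)/(2/5) = 11; row 2: (86/5)/(16/5) = 43/8; row 3: (108/5)/(18/5) = 6. Minimum is 43/8 at row 2 (s_2 leaves); pivot element 16/5.
Divide row 2 by 16/5; eliminate column x2 from the other rows.
After both pivots, the entry at constraint row 1, column x1 is 1/4.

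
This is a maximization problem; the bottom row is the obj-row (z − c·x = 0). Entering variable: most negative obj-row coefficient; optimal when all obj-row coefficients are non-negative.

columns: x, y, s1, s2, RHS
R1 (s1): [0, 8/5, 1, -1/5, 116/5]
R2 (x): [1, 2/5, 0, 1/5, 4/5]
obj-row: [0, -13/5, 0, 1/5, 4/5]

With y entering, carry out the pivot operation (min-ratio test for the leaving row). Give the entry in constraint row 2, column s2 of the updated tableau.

Ratio test on column y — row 1: (116/5)/(8/5) = 29/2; row 2: (4/5)/(2/5) = 2. Minimum is 2 at row 2 (x leaves); pivot element 2/5.
Divide row 2 by 2/5; eliminate column y from the other rows.
In the new row 2, the s2 entry is the old entry divided by the pivot: (1/5)/(2/5) = 1/2.

1/2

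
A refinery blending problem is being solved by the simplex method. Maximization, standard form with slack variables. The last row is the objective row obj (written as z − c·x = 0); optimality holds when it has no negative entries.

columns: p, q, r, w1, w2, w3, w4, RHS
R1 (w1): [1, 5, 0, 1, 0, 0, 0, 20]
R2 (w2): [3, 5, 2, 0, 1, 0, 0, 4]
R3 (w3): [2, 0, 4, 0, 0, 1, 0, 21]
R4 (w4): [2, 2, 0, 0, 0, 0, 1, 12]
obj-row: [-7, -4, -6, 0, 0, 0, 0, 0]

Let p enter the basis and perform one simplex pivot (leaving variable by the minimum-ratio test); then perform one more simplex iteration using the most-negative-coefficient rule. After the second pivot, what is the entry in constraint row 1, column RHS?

20

Ratio test on column p — row 1: 20/1 = 20; row 2: 4/3 = 4/3; row 3: 21/2 = 21/2; row 4: 12/2 = 6. Minimum is 4/3 at row 2 (w2 leaves); pivot element 3.
Divide row 2 by 3; eliminate column p from the other rows.
Second iteration: most negative obj-row entry is -4/3 in column r, so r enters.
Ratio test on column r — row 1: entry -2/3 ≤ 0; row 2: (4/3)/(2/3) = 2; row 3: (55/3)/(8/3) = 55/8; row 4: entry -4/3 ≤ 0. Minimum is 2 at row 2 (p leaves); pivot element 2/3.
Divide row 2 by 2/3; eliminate column r from the other rows.
After both pivots, the entry at constraint row 1, column RHS is 20.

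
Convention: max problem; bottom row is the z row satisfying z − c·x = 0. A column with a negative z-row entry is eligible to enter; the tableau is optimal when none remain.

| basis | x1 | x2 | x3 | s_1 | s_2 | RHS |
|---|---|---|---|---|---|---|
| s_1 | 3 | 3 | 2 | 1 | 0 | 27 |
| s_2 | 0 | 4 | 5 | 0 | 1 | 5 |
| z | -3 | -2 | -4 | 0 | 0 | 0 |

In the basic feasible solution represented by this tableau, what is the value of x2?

0

x2 is not in the basis, so in the current basic feasible solution x2 = 0.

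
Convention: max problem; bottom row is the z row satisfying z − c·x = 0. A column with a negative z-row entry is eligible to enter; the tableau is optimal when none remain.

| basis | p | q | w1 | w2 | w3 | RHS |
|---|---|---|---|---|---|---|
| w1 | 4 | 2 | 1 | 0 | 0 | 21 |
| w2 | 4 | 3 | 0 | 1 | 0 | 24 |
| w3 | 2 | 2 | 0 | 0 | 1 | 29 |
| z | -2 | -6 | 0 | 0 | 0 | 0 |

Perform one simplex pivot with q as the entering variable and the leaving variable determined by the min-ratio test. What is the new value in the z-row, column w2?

2

Ratio test on column q — row 1: 21/2 = 21/2; row 2: 24/3 = 8; row 3: 29/2 = 29/2. Minimum is 8 at row 2 (w2 leaves); pivot element 3.
Divide row 2 by 3; eliminate column q from the other rows.
z-row update in column w2: 0 − (-6)·(1/3) = 2.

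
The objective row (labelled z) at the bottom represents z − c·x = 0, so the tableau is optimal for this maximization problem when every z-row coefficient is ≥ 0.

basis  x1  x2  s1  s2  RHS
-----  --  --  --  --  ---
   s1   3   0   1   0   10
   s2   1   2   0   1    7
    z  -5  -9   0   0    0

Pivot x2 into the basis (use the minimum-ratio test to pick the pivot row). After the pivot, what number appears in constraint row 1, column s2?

Ratio test on column x2 — row 1: entry 0 ≤ 0; row 2: 7/2 = 7/2. Minimum is 7/2 at row 2 (s2 leaves); pivot element 2.
Divide row 2 by 2; eliminate column x2 from the other rows.
Row 1 update in column s2: 0 − 0·(1/2) = 0.

0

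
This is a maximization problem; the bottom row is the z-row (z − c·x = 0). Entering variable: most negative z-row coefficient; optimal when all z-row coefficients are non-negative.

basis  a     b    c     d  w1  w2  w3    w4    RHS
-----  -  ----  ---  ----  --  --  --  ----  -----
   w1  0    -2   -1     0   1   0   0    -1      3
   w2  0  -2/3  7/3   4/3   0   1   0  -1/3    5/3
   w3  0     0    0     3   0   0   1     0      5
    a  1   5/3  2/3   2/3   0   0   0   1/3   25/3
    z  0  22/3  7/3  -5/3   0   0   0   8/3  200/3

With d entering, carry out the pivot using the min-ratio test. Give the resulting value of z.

Ratio test on column d — row 1: entry 0 ≤ 0; row 2: (5/3)/(4/3) = 5/4; row 3: 5/3 = 5/3; row 4: (25/3)/(2/3) = 25/2. Minimum is 5/4 at row 2 (w2 leaves); pivot element 4/3.
Pivot on row 2; the z-row RHS becomes 200/3 − (-5/3)·(5/4) = 275/4.

275/4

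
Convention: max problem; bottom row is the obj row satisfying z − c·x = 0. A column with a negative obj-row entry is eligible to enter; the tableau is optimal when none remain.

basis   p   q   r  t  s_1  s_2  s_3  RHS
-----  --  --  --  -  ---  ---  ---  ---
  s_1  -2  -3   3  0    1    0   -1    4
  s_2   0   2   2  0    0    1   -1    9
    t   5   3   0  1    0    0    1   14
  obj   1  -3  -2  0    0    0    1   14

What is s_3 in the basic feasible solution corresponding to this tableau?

s_3 is not in the basis, so in the current basic feasible solution s_3 = 0.

0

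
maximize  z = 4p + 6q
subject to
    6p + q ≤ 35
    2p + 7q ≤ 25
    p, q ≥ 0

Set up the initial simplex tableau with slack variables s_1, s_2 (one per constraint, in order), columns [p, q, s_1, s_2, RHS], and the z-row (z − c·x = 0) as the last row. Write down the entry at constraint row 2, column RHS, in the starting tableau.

The RHS of constraint 2 is b_2 = 25.

25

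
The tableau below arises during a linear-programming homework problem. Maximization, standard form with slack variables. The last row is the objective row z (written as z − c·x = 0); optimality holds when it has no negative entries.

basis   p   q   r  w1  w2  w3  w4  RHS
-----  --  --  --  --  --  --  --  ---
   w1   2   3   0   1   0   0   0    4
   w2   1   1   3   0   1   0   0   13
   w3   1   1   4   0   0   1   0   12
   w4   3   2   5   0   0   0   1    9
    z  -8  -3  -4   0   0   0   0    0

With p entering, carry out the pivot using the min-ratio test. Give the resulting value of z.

Ratio test on column p — row 1: 4/2 = 2; row 2: 13/1 = 13; row 3: 12/1 = 12; row 4: 9/3 = 3. Minimum is 2 at row 1 (w1 leaves); pivot element 2.
Pivot on row 1; the z-row RHS becomes 0 − (-8)·2 = 16.

16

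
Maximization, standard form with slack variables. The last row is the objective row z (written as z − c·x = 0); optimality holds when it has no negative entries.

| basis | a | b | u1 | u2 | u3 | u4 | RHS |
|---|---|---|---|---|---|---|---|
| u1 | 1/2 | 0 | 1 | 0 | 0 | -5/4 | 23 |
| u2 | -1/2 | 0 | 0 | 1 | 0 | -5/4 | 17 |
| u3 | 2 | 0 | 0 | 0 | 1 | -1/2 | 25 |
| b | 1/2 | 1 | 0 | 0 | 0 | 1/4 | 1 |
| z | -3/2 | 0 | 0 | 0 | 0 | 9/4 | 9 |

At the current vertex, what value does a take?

a is not in the basis, so in the current basic feasible solution a = 0.

0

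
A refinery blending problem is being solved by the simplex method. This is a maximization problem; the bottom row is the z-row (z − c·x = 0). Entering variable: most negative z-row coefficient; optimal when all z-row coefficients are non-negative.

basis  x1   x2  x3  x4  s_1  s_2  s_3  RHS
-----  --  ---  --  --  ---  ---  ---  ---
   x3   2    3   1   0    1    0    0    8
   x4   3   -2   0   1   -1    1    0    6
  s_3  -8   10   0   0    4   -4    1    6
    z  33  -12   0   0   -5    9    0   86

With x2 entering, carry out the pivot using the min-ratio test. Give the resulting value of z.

Ratio test on column x2 — row 1: 8/3 = 8/3; row 2: entry -2 ≤ 0; row 3: 6/10 = 3/5. Minimum is 3/5 at row 3 (s_3 leaves); pivot element 10.
Pivot on row 3; the z-row RHS becomes 86 − (-12)·(3/5) = 466/5.

466/5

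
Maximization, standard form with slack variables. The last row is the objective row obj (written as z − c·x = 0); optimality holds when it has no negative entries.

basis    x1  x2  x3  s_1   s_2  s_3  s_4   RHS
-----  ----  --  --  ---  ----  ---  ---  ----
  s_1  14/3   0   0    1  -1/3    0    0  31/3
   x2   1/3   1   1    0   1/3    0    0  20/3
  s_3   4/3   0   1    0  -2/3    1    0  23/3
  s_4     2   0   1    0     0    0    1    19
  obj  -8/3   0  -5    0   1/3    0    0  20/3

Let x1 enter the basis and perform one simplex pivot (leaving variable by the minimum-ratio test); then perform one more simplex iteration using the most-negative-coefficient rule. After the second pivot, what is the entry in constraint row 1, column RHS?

Ratio test on column x1 — row 1: (31/3)/(14/3) = 31/14; row 2: (20/3)/(1/3) = 20; row 3: (23/3)/(4/3) = 23/4; row 4: 19/2 = 19/2. Minimum is 31/14 at row 1 (s_1 leaves); pivot element 14/3.
Divide row 1 by 14/3; eliminate column x1 from the other rows.
Second iteration: most negative obj-row entry is -5 in column x3, so x3 enters.
Ratio test on column x3 — row 1: entry 0 ≤ 0; row 2: (83/14)/1 = 83/14; row 3: (33/7)/1 = 33/7; row 4: (102/7)/1 = 102/7. Minimum is 33/7 at row 3 (s_3 leaves); pivot element 1.
Divide row 3 by 1; eliminate column x3 from the other rows.
After both pivots, the entry at constraint row 1, column RHS is 31/14.

31/14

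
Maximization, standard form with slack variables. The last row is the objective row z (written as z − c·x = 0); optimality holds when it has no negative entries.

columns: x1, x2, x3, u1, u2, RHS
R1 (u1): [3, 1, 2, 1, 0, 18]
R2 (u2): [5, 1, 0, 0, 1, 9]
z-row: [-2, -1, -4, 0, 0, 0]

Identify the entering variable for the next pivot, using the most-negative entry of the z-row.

x3

Negative z-row entries: x1: -2, x2: -1, x3: -4.
The most negative is -4 in column x3, so x3 enters.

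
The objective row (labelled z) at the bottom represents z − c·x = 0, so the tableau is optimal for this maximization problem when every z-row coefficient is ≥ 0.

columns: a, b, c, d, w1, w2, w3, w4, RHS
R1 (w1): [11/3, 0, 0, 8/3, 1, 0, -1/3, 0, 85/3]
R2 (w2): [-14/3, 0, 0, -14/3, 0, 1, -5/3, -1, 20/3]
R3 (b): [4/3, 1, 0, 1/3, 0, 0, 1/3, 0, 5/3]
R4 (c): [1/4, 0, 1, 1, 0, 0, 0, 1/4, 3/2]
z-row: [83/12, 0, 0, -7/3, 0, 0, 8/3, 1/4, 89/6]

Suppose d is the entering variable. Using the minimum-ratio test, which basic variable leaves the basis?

Column d entries and ratios — w1: (85/3)/(8/3) = 85/8; w2: -14/3 ≤ 0, skip; b: (5/3)/(1/3) = 5; c: (3/2)/1 = 3/2.
Smallest ratio is 3/2 in the row of c, so c leaves.

c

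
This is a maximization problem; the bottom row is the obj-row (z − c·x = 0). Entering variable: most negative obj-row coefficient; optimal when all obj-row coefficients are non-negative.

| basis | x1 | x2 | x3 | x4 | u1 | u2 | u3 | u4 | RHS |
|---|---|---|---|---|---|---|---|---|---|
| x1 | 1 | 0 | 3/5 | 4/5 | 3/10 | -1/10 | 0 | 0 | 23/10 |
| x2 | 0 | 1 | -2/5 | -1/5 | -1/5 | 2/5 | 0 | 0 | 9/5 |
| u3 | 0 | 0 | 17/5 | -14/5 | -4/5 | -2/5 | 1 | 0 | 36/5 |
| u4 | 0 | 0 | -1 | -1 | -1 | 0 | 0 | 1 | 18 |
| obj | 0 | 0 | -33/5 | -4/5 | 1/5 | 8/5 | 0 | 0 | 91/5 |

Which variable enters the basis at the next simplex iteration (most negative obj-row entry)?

x3

Negative obj-row entries: x3: -33/5, x4: -4/5.
The most negative is -33/5 in column x3, so x3 enters.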